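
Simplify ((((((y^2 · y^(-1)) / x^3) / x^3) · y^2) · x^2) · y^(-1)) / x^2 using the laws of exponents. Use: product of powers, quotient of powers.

x^(-6)y^2

((((((y^2 · y^(-1)) / x^3) / x^3) · y^2) · x^2) · y^(-1)) / x^2
= (((((y / x^3) / x^3) · y^2) · x^2) · y^(-1)) / x^2    [product of powers]
= x^(-6)y^2    [quotient of powers; product of powers]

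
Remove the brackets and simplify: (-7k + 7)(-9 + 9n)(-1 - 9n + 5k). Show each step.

-378k - 189kn + 315k^2 + 567kn^2 - 315k^2n + 63 + 504n - 567n^2

(-7k + 7)(-9 + 9n)(-1 - 9n + 5k)
= (63k - 63kn - 63 + 63n)(-1 - 9n + 5k)    [distributive law]
= -63k - 567kn + 315k^2 + 63kn + 567kn^2 - 315k^2n + 63 + 567n - 315k - 63n - 567n^2 + 315kn    [distributive law]
= -378k - 189kn + 315k^2 + 567kn^2 - 315k^2n + 63 + 504n - 567n^2    [combine like terms]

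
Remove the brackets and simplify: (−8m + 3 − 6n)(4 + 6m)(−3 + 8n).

(−8m + 3 − 6n)(4 + 6m)(−3 + 8n)
= (−32m − 48m^2 + 12 + 18m − 24n − 36mn)(−3 + 8n)    [distributive law]
= (−14m − 48m^2 + 12 − 24n − 36mn)(−3 + 8n)    [combine like terms]
= 42m − 112mn + 144m^2 − 384m^2n − 36 + 96n + 72n − 192n^2 + 108mn − 288mn^2    [distributive law]
= 42m − 4mn + 144m^2 − 384m^2n − 36 + 168n − 192n^2 − 288mn^2    [combine like terms]

42m − 4mn + 144m^2 − 384m^2n − 36 + 168n − 192n^2 − 288mn^2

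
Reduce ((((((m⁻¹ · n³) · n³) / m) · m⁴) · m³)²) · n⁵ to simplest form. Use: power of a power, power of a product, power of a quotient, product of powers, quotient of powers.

m¹⁰n¹⁷

((((((m⁻¹ · n³) · n³) / m) · m⁴) · m³)²) · n⁵
= ((((((m⁻¹ · n³) · n³) / m) · m⁴)²) · ((m³)²)) · n⁵    [power of a product]
= ((((((m⁻¹ · n³) · n³) / m)²) · ((m⁴)²)) · ((m³)²)) · n⁵    [power of a product]
= ((((((m⁻¹ · n³) · n³)²) / (m²)) · ((m⁴)²)) · ((m³)²)) · n⁵    [power of a quotient]
= ((((((m⁻¹ · n³)²) · ((n³)²)) / (m²)) · ((m⁴)²)) · ((m³)²)) · n⁵    [power of a product]
= (((((((m⁻¹)²) · ((n³)²)) · ((n³)²)) / (m²)) · ((m⁴)²)) · ((m³)²)) · n⁵    [power of a product]
= (((((m⁻² · ((n³)²)) · ((n³)²)) / (m²)) · ((m⁴)²)) · ((m³)²)) · n⁵    [power of a power]
= (((((m⁻² · n⁶) · ((n³)²)) / (m²)) · ((m⁴)²)) · ((m³)²)) · n⁵    [power of a power]
= (((((m⁻² · n⁶) · n⁶) / (m²)) · ((m⁴)²)) · ((m³)²)) · n⁵    [power of a power]
= (((((m⁻² · n⁶) · n⁶) / m²) · m⁸) · ((m³)²)) · n⁵    [power of a power]
= (((((m⁻² · n⁶) · n⁶) / m²) · m⁸) · m⁶) · n⁵    [power of a power]
= m¹⁰n¹⁷    [quotient of powers; product of powers]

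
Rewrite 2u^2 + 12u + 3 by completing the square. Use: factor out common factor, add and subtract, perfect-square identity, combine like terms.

2(u + 3)^2 − 15

2u^2 + 12u + 3
= 2(u^2 + 6u) + 3    [factor out 2 from the u-terms]
= 2(u^2 + 6u + 9 − 9) + 3    [add and subtract 9 inside the bracket]
= 2(u + 3)^2 − 18 + 3    [perfect-square identity]
= 2(u + 3)^2 − 15    [combine constants]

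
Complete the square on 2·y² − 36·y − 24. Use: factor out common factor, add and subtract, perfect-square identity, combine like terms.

2·y² − 36·y − 24
= 2(y² − 18·y) − 24    [factor out 2 from the y-terms]
= 2(y² − 18·y + 81 − 81) − 24    [add and subtract 81 inside the bracket]
= 2(y − 9)² − 162 − 24    [perfect-square identity]
= 2(y − 9)² − 186    [combine constants]

2(y − 9)² − 186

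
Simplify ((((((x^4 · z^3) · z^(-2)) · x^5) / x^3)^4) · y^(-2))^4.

((((((x^4 · z^3) · z^(-2)) · x^5) / x^3)^4) · y^(-2))^4
= ((((((x^4 · z^3) · z^(-2)) · x^5) / x^3)^4)^4) · ((y^(-2))^4)    [power of a product]
= (((((x^4 · z^3) · z^(-2)) · x^5) / x^3)^16) · ((y^(-2))^4)    [power of a power]
= (((((x^4 · z^3) · z^(-2)) · x^5)^16) / ((x^3)^16)) · ((y^(-2))^4)    [power of a quotient]
= (((((x^4 · z^3) · z^(-2))^16) · ((x^5)^16)) / ((x^3)^16)) · ((y^(-2))^4)    [power of a product]
= (((((x^4 · z^3)^16) · ((z^(-2))^16)) · ((x^5)^16)) / ((x^3)^16)) · ((y^(-2))^4)    [power of a product]
= ((((((x^4)^16) · ((z^3)^16)) · ((z^(-2))^16)) · ((x^5)^16)) / ((x^3)^16)) · ((y^(-2))^4)    [power of a product]
= ((((x^64 · ((z^3)^16)) · ((z^(-2))^16)) · ((x^5)^16)) / ((x^3)^16)) · ((y^(-2))^4)    [power of a power]
= ((((x^64 · z^48) · ((z^(-2))^16)) · ((x^5)^16)) / ((x^3)^16)) · ((y^(-2))^4)    [power of a power]
= ((((x^64 · z^48) · z^(-32)) · ((x^5)^16)) / ((x^3)^16)) · ((y^(-2))^4)    [power of a power]
= ((((x^64 · z^48) · z^(-32)) · x^80) / ((x^3)^16)) · ((y^(-2))^4)    [power of a power]
= ((((x^64 · z^48) · z^(-32)) · x^80) / x^48) · ((y^(-2))^4)    [power of a power]
= ((((x^64 · z^48) · z^(-32)) · x^80) / x^48) · y^(-8)    [power of a power]
= x^96y^(-8)z^16    [quotient of powers; product of powers]

x^96y^(-8)z^16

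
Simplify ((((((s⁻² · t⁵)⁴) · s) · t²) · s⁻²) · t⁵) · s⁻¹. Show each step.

((((((s⁻² · t⁵)⁴) · s) · t²) · s⁻²) · t⁵) · s⁻¹
= (((((((s⁻²)⁴) · ((t⁵)⁴)) · s) · t²) · s⁻²) · t⁵) · s⁻¹    [power of a product]
= (((((s⁻⁸ · ((t⁵)⁴)) · s) · t²) · s⁻²) · t⁵) · s⁻¹    [power of a power]
= (((((s⁻⁸ · t²⁰) · s) · t²) · s⁻²) · t⁵) · s⁻¹    [power of a power]
= s⁻¹⁰t²⁷    [product of powers]

s⁻¹⁰t²⁷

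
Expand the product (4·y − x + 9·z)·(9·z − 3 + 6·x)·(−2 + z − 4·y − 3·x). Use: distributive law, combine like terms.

24·y·z − 288·y·z^2 − 144·y^2·z − 264·x·y·z + 24·y + 48·y^2 − 24·x·y − 96·x·y^2 − 48·x^2·y − 6·x·z − 198·x·z^2 − 141·x^2·z − 6·x + 3·x^2 + 18·x^3 − 189·z^2 + 81·z^3 + 54·z

(4·y − x + 9·z)·(9·z − 3 + 6·x)·(−2 + z − 4·y − 3·x)
= (36·y·z − 12·y + 24·x·y − 9·x·z + 3·x − 6·x^2 + 81·z^2 − 27·z + 54·x·z)·(−2 + z − 4·y − 3·x)    [distributive law]
= (36·y·z − 12·y + 24·x·y + 45·x·z + 3·x − 6·x^2 + 81·z^2 − 27·z)·(−2 + z − 4·y − 3·x)    [combine like terms]
= −72·y·z + 36·y·z^2 − 144·y^2·z − 108·x·y·z + 24·y − 12·y·z + 48·y^2 + 36·x·y − 48·x·y + 24·x·y·z − 96·x·y^2 − 72·x^2·y − 90·x·z + 45·x·z^2 − 180·x·y·z − 135·x^2·z − 6·x + 3·x·z − 12·x·y − 9·x^2 + 12·x^2 − 6·x^2·z + 24·x^2·y + 18·x^3 − 162·z^2 + 81·z^3 − 324·y·z^2 − 243·x·z^2 + 54·z − 27·z^2 + 108·y·z + 81·x·z    [distributive law]
= 24·y·z − 288·y·z^2 − 144·y^2·z − 264·x·y·z + 24·y + 48·y^2 − 24·x·y − 96·x·y^2 − 48·x^2·y − 6·x·z − 198·x·z^2 − 141·x^2·z − 6·x + 3·x^2 + 18·x^3 − 189·z^2 + 81·z^3 + 54·z    [combine like terms]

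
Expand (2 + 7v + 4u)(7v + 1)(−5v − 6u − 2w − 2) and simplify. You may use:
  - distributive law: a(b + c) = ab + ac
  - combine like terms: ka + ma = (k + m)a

−203v^2 − 202uv − 42vw − 52v − 20u − 4w − 4 − 245v^3 − 434uv^2 − 98v^2w − 168u^2v − 56uvw − 24u^2 − 8uw

(2 + 7v + 4u)(7v + 1)(−5v − 6u − 2w − 2)
= (14v + 2 + 49v^2 + 7v + 28uv + 4u)(−5v − 6u − 2w − 2)    [distributive law]
= (21v + 2 + 49v^2 + 28uv + 4u)(−5v − 6u − 2w − 2)    [combine like terms]
= −105v^2 − 126uv − 42vw − 42v − 10v − 12u − 4w − 4 − 245v^3 − 294uv^2 − 98v^2w − 98v^2 − 140uv^2 − 168u^2v − 56uvw − 56uv − 20uv − 24u^2 − 8uw − 8u    [distributive law]
= −203v^2 − 202uv − 42vw − 52v − 20u − 4w − 4 − 245v^3 − 434uv^2 − 98v^2w − 168u^2v − 56uvw − 24u^2 − 8uw    [combine like terms]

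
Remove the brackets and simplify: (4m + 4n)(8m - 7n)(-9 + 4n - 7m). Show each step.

(4m + 4n)(8m - 7n)(-9 + 4n - 7m)
= (32m^2 - 28mn + 32mn - 28n^2)(-9 + 4n - 7m)    [distributive law]
= (32m^2 + 4mn - 28n^2)(-9 + 4n - 7m)    [combine like terms]
= -288m^2 + 128m^2n - 224m^3 - 36mn + 16mn^2 - 28m^2n + 252n^2 - 112n^3 + 196mn^2    [distributive law]
= -288m^2 + 100m^2n - 224m^3 - 36mn + 212mn^2 + 252n^2 - 112n^3    [combine like terms]

-288m^2 + 100m^2n - 224m^3 - 36mn + 212mn^2 + 252n^2 - 112n^3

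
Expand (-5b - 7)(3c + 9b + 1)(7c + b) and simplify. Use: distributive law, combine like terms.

-105bc^2 - 330b^2c - 45b^3 - 497bc - 68b^2 - 147c^2 - 49c - 7b

(-5b - 7)(3c + 9b + 1)(7c + b)
= (-15bc - 45b^2 - 5b - 21c - 63b - 7)(7c + b)    [distributive law]
= (-15bc - 45b^2 - 68b - 21c - 7)(7c + b)    [combine like terms]
= -105bc^2 - 15b^2c - 315b^2c - 45b^3 - 476bc - 68b^2 - 147c^2 - 21bc - 49c - 7b    [distributive law]
= -105bc^2 - 330b^2c - 45b^3 - 497bc - 68b^2 - 147c^2 - 49c - 7b    [combine like terms]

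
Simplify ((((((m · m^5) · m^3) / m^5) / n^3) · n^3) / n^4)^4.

((((((m · m^5) · m^3) / m^5) / n^3) · n^3) / n^4)^4
= ((((((m · m^5) · m^3) / m^5) / n^3) · n^3)^4) / ((n^4)^4)    [power of a quotient]
= ((((((m · m^5) · m^3) / m^5) / n^3)^4) · ((n^3)^4)) / ((n^4)^4)    [power of a product]
= ((((((m · m^5) · m^3) / m^5)^4) / ((n^3)^4)) · ((n^3)^4)) / ((n^4)^4)    [power of a quotient]
= ((((((m · m^5) · m^3)^4) / ((m^5)^4)) / ((n^3)^4)) · ((n^3)^4)) / ((n^4)^4)    [power of a quotient]
= ((((((m · m^5)^4) · ((m^3)^4)) / ((m^5)^4)) / ((n^3)^4)) · ((n^3)^4)) / ((n^4)^4)    [power of a product]
= ((((((m^4) · ((m^5)^4)) · ((m^3)^4)) / ((m^5)^4)) / ((n^3)^4)) · ((n^3)^4)) / ((n^4)^4)    [power of a product]
= (((((m^4 · m^20) · ((m^3)^4)) / ((m^5)^4)) / ((n^3)^4)) · ((n^3)^4)) / ((n^4)^4)    [power of a power]
= ((((m^24 · ((m^3)^4)) / ((m^5)^4)) / ((n^3)^4)) · ((n^3)^4)) / ((n^4)^4)    [product of powers]
= ((((m^24 · m^12) / ((m^5)^4)) / ((n^3)^4)) · ((n^3)^4)) / ((n^4)^4)    [power of a power]
= (((m^36 / ((m^5)^4)) / ((n^3)^4)) · ((n^3)^4)) / ((n^4)^4)    [product of powers]
= (((m^36 / m^20) / ((n^3)^4)) · ((n^3)^4)) / ((n^4)^4)    [power of a power]
= ((m^16 / ((n^3)^4)) · ((n^3)^4)) / ((n^4)^4)    [quotient of powers]
= ((m^16 / n^12) · ((n^3)^4)) / ((n^4)^4)    [power of a power]
= ((m^16 / n^12) · n^12) / ((n^4)^4)    [power of a power]
= ((m^16 / n^12) · n^12) / n^16    [power of a power]
= m^16·n^(-16)    [quotient of powers; product of powers]

m^16·n^(-16)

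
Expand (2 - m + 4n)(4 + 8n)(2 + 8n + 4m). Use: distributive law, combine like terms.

16 + 128n + 24m + 320n² + 80mn - 16m² + 64mn² - 32m²n + 256n³

(2 - m + 4n)(4 + 8n)(2 + 8n + 4m)
= (8 + 16n - 4m - 8mn + 16n + 32n²)(2 + 8n + 4m)    [distributive law]
= (8 + 32n - 4m - 8mn + 32n²)(2 + 8n + 4m)    [combine like terms]
= 16 + 64n + 32m + 64n + 256n² + 128mn - 8m - 32mn - 16m² - 16mn - 64mn² - 32m²n + 64n² + 256n³ + 128mn²    [distributive law]
= 16 + 128n + 24m + 320n² + 80mn - 16m² + 64mn² - 32m²n + 256n³    [combine like terms]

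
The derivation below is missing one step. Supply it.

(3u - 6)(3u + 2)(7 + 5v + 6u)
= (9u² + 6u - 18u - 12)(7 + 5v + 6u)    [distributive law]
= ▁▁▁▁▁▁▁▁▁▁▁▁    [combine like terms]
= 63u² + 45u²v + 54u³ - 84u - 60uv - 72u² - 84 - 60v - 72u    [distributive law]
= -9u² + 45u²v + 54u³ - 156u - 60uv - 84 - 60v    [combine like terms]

By combine like terms:

(9u² - 12u - 12)(7 + 5v + 6u)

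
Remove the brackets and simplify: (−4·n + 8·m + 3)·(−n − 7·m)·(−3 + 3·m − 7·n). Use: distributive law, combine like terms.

9·n^2 − 128·m·n^2 − 28·n^3 + 78·m·n + 452·m^2·n + 105·m^2 − 168·m^3 + 9·n + 63·m

(−4·n + 8·m + 3)·(−n − 7·m)·(−3 + 3·m − 7·n)
= (4·n^2 + 28·m·n − 8·m·n − 56·m^2 − 3·n − 21·m)·(−3 + 3·m − 7·n)    [distributive law]
= (4·n^2 + 20·m·n − 56·m^2 − 3·n − 21·m)·(−3 + 3·m − 7·n)    [combine like terms]
= −12·n^2 + 12·m·n^2 − 28·n^3 − 60·m·n + 60·m^2·n − 140·m·n^2 + 168·m^2 − 168·m^3 + 392·m^2·n + 9·n − 9·m·n + 21·n^2 + 63·m − 63·m^2 + 147·m·n    [distributive law]
= 9·n^2 − 128·m·n^2 − 28·n^3 + 78·m·n + 452·m^2·n + 105·m^2 − 168·m^3 + 9·n + 63·m    [combine like terms]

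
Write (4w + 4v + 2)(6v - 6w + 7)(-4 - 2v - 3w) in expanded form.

(4w + 4v + 2)(6v - 6w + 7)(-4 - 2v - 3w)
= (24vw - 24w^2 + 28w + 24v^2 - 24vw + 28v + 12v - 12w + 14)(-4 - 2v - 3w)    [distributive law]
= (-24w^2 + 16w + 24v^2 + 40v + 14)(-4 - 2v - 3w)    [combine like terms]
= 96w^2 + 48vw^2 + 72w^3 - 64w - 32vw - 48w^2 - 96v^2 - 48v^3 - 72v^2w - 160v - 80v^2 - 120vw - 56 - 28v - 42w    [distributive law]
= 48w^2 + 48vw^2 + 72w^3 - 106w - 152vw - 176v^2 - 48v^3 - 72v^2w - 188v - 56    [combine like terms]

48w^2 + 48vw^2 + 72w^3 - 106w - 152vw - 176v^2 - 48v^3 - 72v^2w - 188v - 56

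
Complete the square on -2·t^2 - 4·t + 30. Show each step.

-2·t^2 - 4·t + 30
= -2(t^2 + 2·t) + 30    [factor out -2 from the t-terms]
= -2(t^2 + 2·t + 1 - 1) + 30    [add and subtract 1 inside the bracket]
= -2(t + 1)^2 + 2 + 30    [perfect-square identity]
= -2(t + 1)^2 + 32    [combine constants]

-2(t + 1)^2 + 32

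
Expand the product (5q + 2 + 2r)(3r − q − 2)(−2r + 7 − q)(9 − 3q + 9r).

(5q + 2 + 2r)(3r − q − 2)(−2r + 7 − q)(9 − 3q + 9r)
= (15qr − 5q^2 − 10q + 6r − 2q − 4 + 6r^2 − 2qr − 4r)(−2r + 7 − q)(9 − 3q + 9r)    [distributive law]
= (13qr − 5q^2 − 12q + 2r − 4 + 6r^2)(−2r + 7 − q)(9 − 3q + 9r)    [combine like terms]
= (−26qr^2 + 91qr − 13q^2r + 10q^2r − 35q^2 + 5q^3 + 24qr − 84q + 12q^2 − 4r^2 + 14r − 2qr + 8r − 28 + 4q − 12r^3 + 42r^2 − 6qr^2)(9 − 3q + 9r)    [distributive law]
= (−32qr^2 + 113qr − 3q^2r − 23q^2 + 5q^3 − 80q + 38r^2 + 22r − 28 − 12r^3)(9 − 3q + 9r)    [combine like terms]
= −288qr^2 + 96q^2r^2 − 288qr^3 + 1017qr − 339q^2r + 1017qr^2 − 27q^2r + 9q^3r − 27q^2r^2 − 207q^2 + 69q^3 − 207q^2r + 45q^3 − 15q^4 + 45q^3r − 720q + 240q^2 − 720qr + 342r^2 − 114qr^2 + 342r^3 + 198r − 66qr + 198r^2 − 252 + 84q − 252r − 108r^3 + 36qr^3 − 108r^4    [distributive law]
= 615qr^2 + 69q^2r^2 − 252qr^3 + 231qr − 573q^2r + 54q^3r + 33q^2 + 114q^3 − 15q^4 − 636q + 540r^2 + 234r^3 − 54r − 252 − 108r^4    [combine like terms]

615qr^2 + 69q^2r^2 − 252qr^3 + 231qr − 573q^2r + 54q^3r + 33q^2 + 114q^3 − 15q^4 − 636q + 540r^2 + 234r^3 − 54r − 252 − 108r^4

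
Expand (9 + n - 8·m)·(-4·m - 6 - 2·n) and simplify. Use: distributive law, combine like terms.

(9 + n - 8·m)·(-4·m - 6 - 2·n)
= -36·m - 54 - 18·n - 4·m·n - 6·n - 2·n^2 + 32·m^2 + 48·m + 16·m·n    [distributive law]
= 12·m - 54 - 24·n + 12·m·n - 2·n^2 + 32·m^2    [combine like terms]

12·m - 54 - 24·n + 12·m·n - 2·n^2 + 32·m^2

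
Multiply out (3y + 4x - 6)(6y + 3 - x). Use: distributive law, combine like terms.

(3y + 4x - 6)(6y + 3 - x)
= 18y^2 + 9y - 3xy + 24xy + 12x - 4x^2 - 36y - 18 + 6x    [distributive law]
= 18y^2 - 27y + 21xy + 18x - 4x^2 - 18    [combine like terms]

18y^2 - 27y + 21xy + 18x - 4x^2 - 18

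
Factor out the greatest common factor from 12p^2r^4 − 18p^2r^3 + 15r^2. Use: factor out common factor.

12p^2r^4 − 18p^2r^3 + 15r^2
= 3(4p^2r^4 − 6p^2r^3 + 5r^2)    [factor out 3]
= 3r^2(4p^2r^2 − 6p^2r + 5)    [factor out r^2]

3r^2(4p^2r^2 − 6p^2r + 5)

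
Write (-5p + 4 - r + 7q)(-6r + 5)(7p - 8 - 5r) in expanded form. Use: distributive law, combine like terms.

(-5p + 4 - r + 7q)(-6r + 5)(7p - 8 - 5r)
= (30pr - 25p - 24r + 20 + 6r^2 - 5r - 42qr + 35q)(7p - 8 - 5r)    [distributive law]
= (30pr - 25p - 29r + 20 + 6r^2 - 42qr + 35q)(7p - 8 - 5r)    [combine like terms]
= 210p^2r - 240pr - 150pr^2 - 175p^2 + 200p + 125pr - 203pr + 232r + 145r^2 + 140p - 160 - 100r + 42pr^2 - 48r^2 - 30r^3 - 294pqr + 336qr + 210qr^2 + 245pq - 280q - 175qr    [distributive law]
= 210p^2r - 318pr - 108pr^2 - 175p^2 + 340p + 132r + 97r^2 - 160 - 30r^3 - 294pqr + 161qr + 210qr^2 + 245pq - 280q    [combine like terms]

210p^2r - 318pr - 108pr^2 - 175p^2 + 340p + 132r + 97r^2 - 160 - 30r^3 - 294pqr + 161qr + 210qr^2 + 245pq - 280q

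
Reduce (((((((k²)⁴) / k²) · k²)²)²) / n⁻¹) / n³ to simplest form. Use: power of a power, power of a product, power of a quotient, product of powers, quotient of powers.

(((((((k²)⁴) / k²) · k²)²)²) / n⁻¹) / n³
= ((((((k²)⁴) / k²) · k²)⁴) / n⁻¹) / n³    [power of a power]
= ((((((k²)⁴) / k²)⁴) · ((k²)⁴)) / n⁻¹) / n³    [power of a product]
= ((((((k²)⁴)⁴) / ((k²)⁴)) · ((k²)⁴)) / n⁻¹) / n³    [power of a quotient]
= (((((k²)¹⁶) / ((k²)⁴)) · ((k²)⁴)) / n⁻¹) / n³    [power of a power]
= (((k³² / ((k²)⁴)) · ((k²)⁴)) / n⁻¹) / n³    [power of a power]
= (((k³² / k⁸) · ((k²)⁴)) / n⁻¹) / n³    [power of a power]
= ((k²⁴ · ((k²)⁴)) / n⁻¹) / n³    [quotient of powers]
= ((k²⁴ · k⁸) / n⁻¹) / n³    [power of a power]
= (k³² / n⁻¹) / n³    [product of powers]
= k³²·n⁻²    [quotient of powers; product of powers]

k³²·n⁻²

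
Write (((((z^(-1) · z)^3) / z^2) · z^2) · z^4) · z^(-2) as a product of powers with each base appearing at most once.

(((((z^(-1) · z)^3) / z^2) · z^2) · z^4) · z^(-2)
= ((((((z^(-1))^3) · (z^3)) / z^2) · z^2) · z^4) · z^(-2)    [power of a product]
= ((((z^(-3) · (z^3)) / z^2) · z^2) · z^4) · z^(-2)    [power of a power]
= (((z^0 / z^2) · z^2) · z^4) · z^(-2)    [product of powers]
= ((z^(-2) · z^2) · z^4) · z^(-2)    [quotient of powers]
= (z^0 · z^4) · z^(-2)    [product of powers]
= z^4 · z^(-2)    [product of powers]
= z^2    [product of powers]

z^2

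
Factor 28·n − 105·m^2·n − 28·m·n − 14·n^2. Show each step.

7·n(4 − 15·m^2 − 4·m − 2·n)

28·n − 105·m^2·n − 28·m·n − 14·n^2
= 7(4·n − 15·m^2·n − 4·m·n − 2·n^2)    [factor out 7]
= 7·n(4 − 15·m^2 − 4·m − 2·n)    [factor out n]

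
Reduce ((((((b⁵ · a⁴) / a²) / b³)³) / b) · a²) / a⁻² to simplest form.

((((((b⁵ · a⁴) / a²) / b³)³) / b) · a²) / a⁻²
= ((((((b⁵ · a⁴) / a²)³) / ((b³)³)) / b) · a²) / a⁻²    [power of a quotient]
= ((((((b⁵ · a⁴)³) / ((a²)³)) / ((b³)³)) / b) · a²) / a⁻²    [power of a quotient]
= (((((((b⁵)³) · ((a⁴)³)) / ((a²)³)) / ((b³)³)) / b) · a²) / a⁻²    [power of a product]
= (((((b¹⁵ · ((a⁴)³)) / ((a²)³)) / ((b³)³)) / b) · a²) / a⁻²    [power of a power]
= (((((b¹⁵ · a¹²) / ((a²)³)) / ((b³)³)) / b) · a²) / a⁻²    [power of a power]
= (((((b¹⁵ · a¹²) / a⁶) / ((b³)³)) / b) · a²) / a⁻²    [power of a power]
= (((((b¹⁵ · a¹²) / a⁶) / b⁹) / b) · a²) / a⁻²    [power of a power]
= a¹⁰b⁵    [quotient of powers; product of powers]

a¹⁰b⁵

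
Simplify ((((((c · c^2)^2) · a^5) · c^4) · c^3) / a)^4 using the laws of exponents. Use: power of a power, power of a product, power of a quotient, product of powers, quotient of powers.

((((((c · c^2)^2) · a^5) · c^4) · c^3) / a)^4
= ((((((c · c^2)^2) · a^5) · c^4) · c^3)^4) / (a^4)    [power of a quotient]
= ((((((c · c^2)^2) · a^5) · c^4)^4) · ((c^3)^4)) / (a^4)    [power of a product]
= ((((((c · c^2)^2) · a^5)^4) · ((c^4)^4)) · ((c^3)^4)) / (a^4)    [power of a product]
= ((((((c · c^2)^2)^4) · ((a^5)^4)) · ((c^4)^4)) · ((c^3)^4)) / (a^4)    [power of a product]
= (((((c · c^2)^8) · ((a^5)^4)) · ((c^4)^4)) · ((c^3)^4)) / (a^4)    [power of a power]
= (((((c^8) · ((c^2)^8)) · ((a^5)^4)) · ((c^4)^4)) · ((c^3)^4)) / (a^4)    [power of a product]
= ((((c^8 · c^16) · ((a^5)^4)) · ((c^4)^4)) · ((c^3)^4)) / (a^4)    [power of a power]
= (((c^24 · ((a^5)^4)) · ((c^4)^4)) · ((c^3)^4)) / (a^4)    [product of powers]
= (((c^24 · a^20) · ((c^4)^4)) · ((c^3)^4)) / (a^4)    [power of a power]
= (((c^24 · a^20) · c^16) · ((c^3)^4)) / (a^4)    [power of a power]
= (((c^24 · a^20) · c^16) · c^12) / (a^4)    [power of a power]
= a^16·c^52    [quotient of powers; product of powers]

a^16·c^52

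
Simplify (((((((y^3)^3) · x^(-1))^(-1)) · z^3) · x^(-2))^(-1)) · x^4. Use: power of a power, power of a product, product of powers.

x^5y^9z^(-3)

(((((((y^3)^3) · x^(-1))^(-1)) · z^3) · x^(-2))^(-1)) · x^4
= (((((((y^3)^3) · x^(-1))^(-1)) · z^3)^(-1)) · ((x^(-2))^(-1))) · x^4    [power of a product]
= (((((((y^3)^3) · x^(-1))^(-1))^(-1)) · ((z^3)^(-1))) · ((x^(-2))^(-1))) · x^4    [power of a product]
= ((((((y^3)^3) · x^(-1))^1) · ((z^3)^(-1))) · ((x^(-2))^(-1))) · x^4    [power of a power]
= ((((((y^3)^3)^1) · ((x^(-1))^1)) · ((z^3)^(-1))) · ((x^(-2))^(-1))) · x^4    [power of a product]
= (((((y^3)^3) · ((x^(-1))^1)) · ((z^3)^(-1))) · ((x^(-2))^(-1))) · x^4    [power of a power]
= (((y^9 · ((x^(-1))^1)) · ((z^3)^(-1))) · ((x^(-2))^(-1))) · x^4    [power of a power]
= (((y^9 · x^(-1)) · ((z^3)^(-1))) · ((x^(-2))^(-1))) · x^4    [power of a power]
= (((y^9 · x^(-1)) · z^(-3)) · ((x^(-2))^(-1))) · x^4    [power of a power]
= (((y^9 · x^(-1)) · z^(-3)) · x^2) · x^4    [power of a power]
= x^5y^9z^(-3)    [product of powers]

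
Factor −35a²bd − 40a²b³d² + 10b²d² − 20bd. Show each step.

5bd(−7a² − 8a²b²d + 2bd − 4)

−35a²bd − 40a²b³d² + 10b²d² − 20bd
= 5(−7a²bd − 8a²b³d² + 2b²d² − 4bd)    [factor out 5]
= 5bd(−7a² − 8a²b²d + 2bd − 4)    [factor out bd]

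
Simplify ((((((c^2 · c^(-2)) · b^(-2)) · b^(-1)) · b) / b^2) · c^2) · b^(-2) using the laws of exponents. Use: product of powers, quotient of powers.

((((((c^2 · c^(-2)) · b^(-2)) · b^(-1)) · b) / b^2) · c^2) · b^(-2)
= (((((c^0 · b^(-2)) · b^(-1)) · b) / b^2) · c^2) · b^(-2)    [product of powers]
= b^(-6)·c^2    [quotient of powers; product of powers]

b^(-6)·c^2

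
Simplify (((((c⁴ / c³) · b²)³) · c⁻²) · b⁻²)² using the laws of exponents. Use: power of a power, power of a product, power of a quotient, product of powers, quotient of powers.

(((((c⁴ / c³) · b²)³) · c⁻²) · b⁻²)²
= (((((c⁴ / c³) · b²)³) · c⁻²)²) · ((b⁻²)²)    [power of a product]
= (((((c⁴ / c³) · b²)³)²) · ((c⁻²)²)) · ((b⁻²)²)    [power of a product]
= ((((c⁴ / c³) · b²)⁶) · ((c⁻²)²)) · ((b⁻²)²)    [power of a power]
= ((((c⁴ / c³)⁶) · ((b²)⁶)) · ((c⁻²)²)) · ((b⁻²)²)    [power of a product]
= (((((c⁴)⁶) / ((c³)⁶)) · ((b²)⁶)) · ((c⁻²)²)) · ((b⁻²)²)    [power of a quotient]
= (((c²⁴ / ((c³)⁶)) · ((b²)⁶)) · ((c⁻²)²)) · ((b⁻²)²)    [power of a power]
= (((c²⁴ / c¹⁸) · ((b²)⁶)) · ((c⁻²)²)) · ((b⁻²)²)    [power of a power]
= ((c⁶ · ((b²)⁶)) · ((c⁻²)²)) · ((b⁻²)²)    [quotient of powers]
= ((c⁶ · b¹²) · ((c⁻²)²)) · ((b⁻²)²)    [power of a power]
= ((c⁶ · b¹²) · c⁻⁴) · ((b⁻²)²)    [power of a power]
= ((c⁶ · b¹²) · c⁻⁴) · b⁻⁴    [power of a power]
= b⁸·c²    [product of powers]

b⁸·c²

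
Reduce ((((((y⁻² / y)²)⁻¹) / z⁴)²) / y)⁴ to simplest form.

((((((y⁻² / y)²)⁻¹) / z⁴)²) / y)⁴
= ((((((y⁻² / y)²)⁻¹) / z⁴)²)⁴) / (y⁴)    [power of a quotient]
= (((((y⁻² / y)²)⁻¹) / z⁴)⁸) / (y⁴)    [power of a power]
= (((((y⁻² / y)²)⁻¹)⁸) / ((z⁴)⁸)) / (y⁴)    [power of a quotient]
= ((((y⁻² / y)²)⁻⁸) / ((z⁴)⁸)) / (y⁴)    [power of a power]
= (((y⁻² / y)⁻¹⁶) / ((z⁴)⁸)) / (y⁴)    [power of a power]
= ((((y⁻²)⁻¹⁶) / (y⁻¹⁶)) / ((z⁴)⁸)) / (y⁴)    [power of a quotient]
= ((y³² / (y⁻¹⁶)) / ((z⁴)⁸)) / (y⁴)    [power of a power]
= (y⁴⁸ / ((z⁴)⁸)) / (y⁴)    [quotient of powers]
= (y⁴⁸ / z³²) / (y⁴)    [power of a power]
= y⁴⁴z⁻³²    [quotient of powers]

y⁴⁴z⁻³²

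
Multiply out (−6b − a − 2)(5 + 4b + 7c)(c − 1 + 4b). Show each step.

(−6b − a − 2)(5 + 4b + 7c)(c − 1 + 4b)
= (−30b − 24b^2 − 42bc − 5a − 4ab − 7ac − 10 − 8b − 14c)(c − 1 + 4b)    [distributive law]
= (−38b − 24b^2 − 42bc − 5a − 4ab − 7ac − 10 − 14c)(c − 1 + 4b)    [combine like terms]
= −38bc + 38b − 152b^2 − 24b^2c + 24b^2 − 96b^3 − 42bc^2 + 42bc − 168b^2c − 5ac + 5a − 20ab − 4abc + 4ab − 16ab^2 − 7ac^2 + 7ac − 28abc − 10c + 10 − 40b − 14c^2 + 14c − 56bc    [distributive law]
= −52bc − 2b − 128b^2 − 192b^2c − 96b^3 − 42bc^2 + 2ac + 5a − 16ab − 32abc − 16ab^2 − 7ac^2 + 4c + 10 − 14c^2    [combine like terms]

−52bc − 2b − 128b^2 − 192b^2c − 96b^3 − 42bc^2 + 2ac + 5a − 16ab − 32abc − 16ab^2 − 7ac^2 + 4c + 10 − 14c^2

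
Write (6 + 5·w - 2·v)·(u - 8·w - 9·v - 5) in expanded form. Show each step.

(6 + 5·w - 2·v)·(u - 8·w - 9·v - 5)
= 6·u - 48·w - 54·v - 30 + 5·u·w - 40·w^2 - 45·v·w - 25·w - 2·u·v + 16·v·w + 18·v^2 + 10·v    [distributive law]
= 6·u - 73·w - 44·v - 30 + 5·u·w - 40·w^2 - 29·v·w - 2·u·v + 18·v^2    [combine like terms]

6·u - 73·w - 44·v - 30 + 5·u·w - 40·w^2 - 29·v·w - 2·u·v + 18·v^2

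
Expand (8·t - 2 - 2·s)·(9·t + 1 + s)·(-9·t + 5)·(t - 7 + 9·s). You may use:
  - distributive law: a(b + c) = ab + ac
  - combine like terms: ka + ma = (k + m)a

(8·t - 2 - 2·s)·(9·t + 1 + s)·(-9·t + 5)·(t - 7 + 9·s)
= (72·t² + 8·t + 8·s·t - 18·t - 2 - 2·s - 18·s·t - 2·s - 2·s²)·(-9·t + 5)·(t - 7 + 9·s)    [distributive law]
= (72·t² - 10·t - 10·s·t - 2 - 4·s - 2·s²)·(-9·t + 5)·(t - 7 + 9·s)    [combine like terms]
= (-648·t³ + 360·t² + 90·t² - 50·t + 90·s·t² - 50·s·t + 18·t - 10 + 36·s·t - 20·s + 18·s²·t - 10·s²)·(t - 7 + 9·s)    [distributive law]
= (-648·t³ + 450·t² - 32·t + 90·s·t² - 14·s·t - 10 - 20·s + 18·s²·t - 10·s²)·(t - 7 + 9·s)    [combine like terms]
= -648·t⁴ + 4536·t³ - 5832·s·t³ + 450·t³ - 3150·t² + 4050·s·t² - 32·t² + 224·t - 288·s·t + 90·s·t³ - 630·s·t² + 810·s²·t² - 14·s·t² + 98·s·t - 126·s²·t - 10·t + 70 - 90·s - 20·s·t + 140·s - 180·s² + 18·s²·t² - 126·s²·t + 162·s³·t - 10·s²·t + 70·s² - 90·s³    [distributive law]
= -648·t⁴ + 4986·t³ - 5742·s·t³ - 3182·t² + 3406·s·t² + 214·t - 210·s·t + 828·s²·t² - 262·s²·t + 70 + 50·s - 110·s² + 162·s³·t - 90·s³    [combine like terms]

-648·t⁴ + 4986·t³ - 5742·s·t³ - 3182·t² + 3406·s·t² + 214·t - 210·s·t + 828·s²·t² - 262·s²·t + 70 + 50·s - 110·s² + 162·s³·t - 90·s³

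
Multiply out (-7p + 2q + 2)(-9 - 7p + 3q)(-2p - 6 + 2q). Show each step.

(-7p + 2q + 2)(-9 - 7p + 3q)(-2p - 6 + 2q)
= (63p + 49p² - 21pq - 18q - 14pq + 6q² - 18 - 14p + 6q)(-2p - 6 + 2q)    [distributive law]
= (49p + 49p² - 35pq - 12q + 6q² - 18)(-2p - 6 + 2q)    [combine like terms]
= -98p² - 294p + 98pq - 98p³ - 294p² + 98p²q + 70p²q + 210pq - 70pq² + 24pq + 72q - 24q² - 12pq² - 36q² + 12q³ + 36p + 108 - 36q    [distributive law]
= -392p² - 258p + 332pq - 98p³ + 168p²q - 82pq² + 36q - 60q² + 12q³ + 108    [combine like terms]

-392p² - 258p + 332pq - 98p³ + 168p²q - 82pq² + 36q - 60q² + 12q³ + 108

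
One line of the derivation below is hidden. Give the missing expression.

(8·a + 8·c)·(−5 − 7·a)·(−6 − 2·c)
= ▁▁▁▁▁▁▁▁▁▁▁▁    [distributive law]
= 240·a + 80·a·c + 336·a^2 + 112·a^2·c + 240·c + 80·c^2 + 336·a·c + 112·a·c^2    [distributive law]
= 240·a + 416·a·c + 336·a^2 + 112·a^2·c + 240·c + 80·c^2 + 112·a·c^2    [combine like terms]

After distributive law, the bracketed line is:

(−40·a − 56·a^2 − 40·c − 56·a·c)·(−6 − 2·c)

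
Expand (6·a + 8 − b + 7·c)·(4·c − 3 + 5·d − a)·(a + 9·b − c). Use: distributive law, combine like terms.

(6·a + 8 − b + 7·c)·(4·c − 3 + 5·d − a)·(a + 9·b − c)
= (24·a·c − 18·a + 30·a·d − 6·a² + 32·c − 24 + 40·d − 8·a − 4·b·c + 3·b − 5·b·d + a·b + 28·c² − 21·c + 35·c·d − 7·a·c)·(a + 9·b − c)    [distributive law]
= (17·a·c − 26·a + 30·a·d − 6·a² + 11·c − 24 + 40·d − 4·b·c + 3·b − 5·b·d + a·b + 28·c² + 35·c·d)·(a + 9·b − c)    [combine like terms]
= 17·a²·c + 153·a·b·c − 17·a·c² − 26·a² − 234·a·b + 26·a·c + 30·a²·d + 270·a·b·d − 30·a·c·d − 6·a³ − 54·a²·b + 6·a²·c + 11·a·c + 99·b·c − 11·c² − 24·a − 216·b + 24·c + 40·a·d + 360·b·d − 40·c·d − 4·a·b·c − 36·b²·c + 4·b·c² + 3·a·b + 27·b² − 3·b·c − 5·a·b·d − 45·b²·d + 5·b·c·d + a²·b + 9·a·b² − a·b·c + 28·a·c² + 252·b·c² − 28·c³ + 35·a·c·d + 315·b·c·d − 35·c²·d    [distributive law]
= 23·a²·c + 148·a·b·c + 11·a·c² − 26·a² − 231·a·b + 37·a·c + 30·a²·d + 265·a·b·d + 5·a·c·d − 6·a³ − 53·a²·b + 96·b·c − 11·c² − 24·a − 216·b + 24·c + 40·a·d + 360·b·d − 40·c·d − 36·b²·c + 256·b·c² + 27·b² − 45·b²·d + 320·b·c·d + 9·a·b² − 28·c³ − 35·c²·d    [combine like terms]

23·a²·c + 148·a·b·c + 11·a·c² − 26·a² − 231·a·b + 37·a·c + 30·a²·d + 265·a·b·d + 5·a·c·d − 6·a³ − 53·a²·b + 96·b·c − 11·c² − 24·a − 216·b + 24·c + 40·a·d + 360·b·d − 40·c·d − 36·b²·c + 256·b·c² + 27·b² − 45·b²·d + 320·b·c·d + 9·a·b² − 28·c³ − 35·c²·d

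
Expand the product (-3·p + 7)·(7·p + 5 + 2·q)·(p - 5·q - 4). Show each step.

(-3·p + 7)·(7·p + 5 + 2·q)·(p - 5·q - 4)
= (-21·p² - 15·p - 6·p·q + 49·p + 35 + 14·q)·(p - 5·q - 4)    [distributive law]
= (-21·p² + 34·p - 6·p·q + 35 + 14·q)·(p - 5·q - 4)    [combine like terms]
= -21·p³ + 105·p²·q + 84·p² + 34·p² - 170·p·q - 136·p - 6·p²·q + 30·p·q² + 24·p·q + 35·p - 175·q - 140 + 14·p·q - 70·q² - 56·q    [distributive law]
= -21·p³ + 99·p²·q + 118·p² - 132·p·q - 101·p + 30·p·q² - 231·q - 140 - 70·q²    [combine like terms]

-21·p³ + 99·p²·q + 118·p² - 132·p·q - 101·p + 30·p·q² - 231·q - 140 - 70·q²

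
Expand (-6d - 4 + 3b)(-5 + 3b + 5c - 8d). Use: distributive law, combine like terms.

(-6d - 4 + 3b)(-5 + 3b + 5c - 8d)
= 30d - 18bd - 30cd + 48d² + 20 - 12b - 20c + 32d - 15b + 9b² + 15bc - 24bd    [distributive law]
= 62d - 42bd - 30cd + 48d² + 20 - 27b - 20c + 9b² + 15bc    [combine like terms]

62d - 42bd - 30cd + 48d² + 20 - 27b - 20c + 9b² + 15bc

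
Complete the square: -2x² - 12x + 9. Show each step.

-2x² - 12x + 9
= -2(x² + 6x) + 9    [factor out -2 from the x-terms]
= -2(x² + 6x + 9 - 9) + 9    [add and subtract 9 inside the bracket]
= -2(x + 3)² + 18 + 9    [perfect-square identity]
= -2(x + 3)² + 27    [combine constants]

-2(x + 3)² + 27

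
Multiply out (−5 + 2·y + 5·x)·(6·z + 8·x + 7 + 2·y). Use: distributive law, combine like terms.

(−5 + 2·y + 5·x)·(6·z + 8·x + 7 + 2·y)
= −30·z − 40·x − 35 − 10·y + 12·y·z + 16·x·y + 14·y + 4·y^2 + 30·x·z + 40·x^2 + 35·x + 10·x·y    [distributive law]
= −30·z − 5·x − 35 + 4·y + 12·y·z + 26·x·y + 4·y^2 + 30·x·z + 40·x^2    [combine like terms]

−30·z − 5·x − 35 + 4·y + 12·y·z + 26·x·y + 4·y^2 + 30·x·z + 40·x^2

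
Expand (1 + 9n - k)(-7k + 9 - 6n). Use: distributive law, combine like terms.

(1 + 9n - k)(-7k + 9 - 6n)
= -7k + 9 - 6n - 63kn + 81n - 54n^2 + 7k^2 - 9k + 6kn    [distributive law]
= -16k + 9 + 75n - 57kn - 54n^2 + 7k^2    [combine like terms]

-16k + 9 + 75n - 57kn - 54n^2 + 7k^2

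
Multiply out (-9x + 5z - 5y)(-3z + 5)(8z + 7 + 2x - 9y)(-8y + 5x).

(-9x + 5z - 5y)(-3z + 5)(8z + 7 + 2x - 9y)(-8y + 5x)
= (27xz - 45x - 15z^2 + 25z + 15yz - 25y)(8z + 7 + 2x - 9y)(-8y + 5x)    [distributive law]
= (216xz^2 + 189xz + 54x^2z - 243xyz - 360xz - 315x - 90x^2 + 405xy - 120z^3 - 105z^2 - 30xz^2 + 135yz^2 + 200z^2 + 175z + 50xz - 225yz + 120yz^2 + 105yz + 30xyz - 135y^2z - 200yz - 175y - 50xy + 225y^2)(-8y + 5x)    [distributive law]
= (186xz^2 - 121xz + 54x^2z - 213xyz - 315x - 90x^2 + 355xy - 120z^3 + 95z^2 + 255yz^2 + 175z - 320yz - 135y^2z - 175y + 225y^2)(-8y + 5x)    [combine like terms]
= -1488xyz^2 + 930x^2z^2 + 968xyz - 605x^2z - 432x^2yz + 270x^3z + 1704xy^2z - 1065x^2yz + 2520xy - 1575x^2 + 720x^2y - 450x^3 - 2840xy^2 + 1775x^2y + 960yz^3 - 600xz^3 - 760yz^2 + 475xz^2 - 2040y^2z^2 + 1275xyz^2 - 1400yz + 875xz + 2560y^2z - 1600xyz + 1080y^3z - 675xy^2z + 1400y^2 - 875xy - 1800y^3 + 1125xy^2    [distributive law]
= -213xyz^2 + 930x^2z^2 - 632xyz - 605x^2z - 1497x^2yz + 270x^3z + 1029xy^2z + 1645xy - 1575x^2 + 2495x^2y - 450x^3 - 1715xy^2 + 960yz^3 - 600xz^3 - 760yz^2 + 475xz^2 - 2040y^2z^2 - 1400yz + 875xz + 2560y^2z + 1080y^3z + 1400y^2 - 1800y^3    [combine like terms]

-213xyz^2 + 930x^2z^2 - 632xyz - 605x^2z - 1497x^2yz + 270x^3z + 1029xy^2z + 1645xy - 1575x^2 + 2495x^2y - 450x^3 - 1715xy^2 + 960yz^3 - 600xz^3 - 760yz^2 + 475xz^2 - 2040y^2z^2 - 1400yz + 875xz + 2560y^2z + 1080y^3z + 1400y^2 - 1800y^3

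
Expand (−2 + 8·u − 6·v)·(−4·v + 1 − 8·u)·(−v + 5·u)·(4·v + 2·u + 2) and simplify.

−56·v^3 + 148·u·v^2 + 4·v^2 + 740·u^2·v − 64·u·v + 4·v + 220·u^2 − 20·u − 400·u^3 + 368·u·v^3 + 784·u^2·v^2 − 992·u^3·v − 640·u^4 − 96·v^4

(−2 + 8·u − 6·v)·(−4·v + 1 − 8·u)·(−v + 5·u)·(4·v + 2·u + 2)
= (8·v − 2 + 16·u − 32·u·v + 8·u − 64·u^2 + 24·v^2 − 6·v + 48·u·v)·(−v + 5·u)·(4·v + 2·u + 2)    [distributive law]
= (2·v − 2 + 24·u + 16·u·v − 64·u^2 + 24·v^2)·(−v + 5·u)·(4·v + 2·u + 2)    [combine like terms]
= (−2·v^2 + 10·u·v + 2·v − 10·u − 24·u·v + 120·u^2 − 16·u·v^2 + 80·u^2·v + 64·u^2·v − 320·u^3 − 24·v^3 + 120·u·v^2)·(4·v + 2·u + 2)    [distributive law]
= (−2·v^2 − 14·u·v + 2·v − 10·u + 120·u^2 + 104·u·v^2 + 144·u^2·v − 320·u^3 − 24·v^3)·(4·v + 2·u + 2)    [combine like terms]
= −8·v^3 − 4·u·v^2 − 4·v^2 − 56·u·v^2 − 28·u^2·v − 28·u·v + 8·v^2 + 4·u·v + 4·v − 40·u·v − 20·u^2 − 20·u + 480·u^2·v + 240·u^3 + 240·u^2 + 416·u·v^3 + 208·u^2·v^2 + 208·u·v^2 + 576·u^2·v^2 + 288·u^3·v + 288·u^2·v − 1280·u^3·v − 640·u^4 − 640·u^3 − 96·v^4 − 48·u·v^3 − 48·v^3    [distributive law]
= −56·v^3 + 148·u·v^2 + 4·v^2 + 740·u^2·v − 64·u·v + 4·v + 220·u^2 − 20·u − 400·u^3 + 368·u·v^3 + 784·u^2·v^2 − 992·u^3·v − 640·u^4 − 96·v^4    [combine like terms]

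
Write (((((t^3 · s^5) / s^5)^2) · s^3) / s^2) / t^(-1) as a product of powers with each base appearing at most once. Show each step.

s·t^7

(((((t^3 · s^5) / s^5)^2) · s^3) / s^2) / t^(-1)
= (((((t^3 · s^5)^2) / ((s^5)^2)) · s^3) / s^2) / t^(-1)    [power of a quotient]
= ((((((t^3)^2) · ((s^5)^2)) / ((s^5)^2)) · s^3) / s^2) / t^(-1)    [power of a product]
= ((((t^6 · ((s^5)^2)) / ((s^5)^2)) · s^3) / s^2) / t^(-1)    [power of a power]
= ((((t^6 · s^10) / ((s^5)^2)) · s^3) / s^2) / t^(-1)    [power of a power]
= ((((t^6 · s^10) / s^10) · s^3) / s^2) / t^(-1)    [power of a power]
= s·t^7    [quotient of powers; product of powers]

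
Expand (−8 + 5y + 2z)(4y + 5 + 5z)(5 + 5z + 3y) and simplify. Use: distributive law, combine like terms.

(−8 + 5y + 2z)(4y + 5 + 5z)(5 + 5z + 3y)
= (−32y − 40 − 40z + 20y^2 + 25y + 25yz + 8yz + 10z + 10z^2)(5 + 5z + 3y)    [distributive law]
= (−7y − 40 − 30z + 20y^2 + 33yz + 10z^2)(5 + 5z + 3y)    [combine like terms]
= −35y − 35yz − 21y^2 − 200 − 200z − 120y − 150z − 150z^2 − 90yz + 100y^2 + 100y^2z + 60y^3 + 165yz + 165yz^2 + 99y^2z + 50z^2 + 50z^3 + 30yz^2    [distributive law]
= −155y + 40yz + 79y^2 − 200 − 350z − 100z^2 + 199y^2z + 60y^3 + 195yz^2 + 50z^3    [combine like terms]

−155y + 40yz + 79y^2 − 200 − 350z − 100z^2 + 199y^2z + 60y^3 + 195yz^2 + 50z^3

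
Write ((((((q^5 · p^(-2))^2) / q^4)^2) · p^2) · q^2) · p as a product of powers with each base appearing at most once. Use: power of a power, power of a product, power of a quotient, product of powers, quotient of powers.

p^(-5)q^14

((((((q^5 · p^(-2))^2) / q^4)^2) · p^2) · q^2) · p
= ((((((q^5 · p^(-2))^2)^2) / ((q^4)^2)) · p^2) · q^2) · p    [power of a quotient]
= (((((q^5 · p^(-2))^4) / ((q^4)^2)) · p^2) · q^2) · p    [power of a power]
= ((((((q^5)^4) · ((p^(-2))^4)) / ((q^4)^2)) · p^2) · q^2) · p    [power of a product]
= ((((q^20 · ((p^(-2))^4)) / ((q^4)^2)) · p^2) · q^2) · p    [power of a power]
= ((((q^20 · p^(-8)) / ((q^4)^2)) · p^2) · q^2) · p    [power of a power]
= ((((q^20 · p^(-8)) / q^8) · p^2) · q^2) · p    [power of a power]
= p^(-5)q^14    [quotient of powers; product of powers]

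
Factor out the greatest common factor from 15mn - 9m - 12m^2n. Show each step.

3m(5n - 3 - 4mn)

15mn - 9m - 12m^2n
= 3(5mn - 3m - 4m^2n)    [factor out 3]
= 3m(5n - 3 - 4mn)    [factor out m]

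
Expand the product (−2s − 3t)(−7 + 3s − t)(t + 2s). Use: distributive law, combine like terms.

(−2s − 3t)(−7 + 3s − t)(t + 2s)
= (14s − 6s^2 + 2st + 21t − 9st + 3t^2)(t + 2s)    [distributive law]
= (14s − 6s^2 − 7st + 21t + 3t^2)(t + 2s)    [combine like terms]
= 14st + 28s^2 − 6s^2t − 12s^3 − 7st^2 − 14s^2t + 21t^2 + 42st + 3t^3 + 6st^2    [distributive law]
= 56st + 28s^2 − 20s^2t − 12s^3 − st^2 + 21t^2 + 3t^3    [combine like terms]

56st + 28s^2 − 20s^2t − 12s^3 − st^2 + 21t^2 + 3t^3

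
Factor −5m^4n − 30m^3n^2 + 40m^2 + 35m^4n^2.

5m^2(−m^2n − 6mn^2 + 8 + 7m^2n^2)

−5m^4n − 30m^3n^2 + 40m^2 + 35m^4n^2
= 5(−m^4n − 6m^3n^2 + 8m^2 + 7m^4n^2)    [factor out 5]
= 5m^2(−m^2n − 6mn^2 + 8 + 7m^2n^2)    [factor out m^2]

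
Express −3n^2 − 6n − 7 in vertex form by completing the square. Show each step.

−3n^2 − 6n − 7
= −3(n^2 + 2n) − 7    [factor out -3 from the n-terms]
= −3(n^2 + 2n + 1 − 1) − 7    [add and subtract 1 inside the bracket]
= −3(n + 1)^2 + 3 − 7    [perfect-square identity]
= −3(n + 1)^2 − 4    [combine constants]

−3(n + 1)^2 − 4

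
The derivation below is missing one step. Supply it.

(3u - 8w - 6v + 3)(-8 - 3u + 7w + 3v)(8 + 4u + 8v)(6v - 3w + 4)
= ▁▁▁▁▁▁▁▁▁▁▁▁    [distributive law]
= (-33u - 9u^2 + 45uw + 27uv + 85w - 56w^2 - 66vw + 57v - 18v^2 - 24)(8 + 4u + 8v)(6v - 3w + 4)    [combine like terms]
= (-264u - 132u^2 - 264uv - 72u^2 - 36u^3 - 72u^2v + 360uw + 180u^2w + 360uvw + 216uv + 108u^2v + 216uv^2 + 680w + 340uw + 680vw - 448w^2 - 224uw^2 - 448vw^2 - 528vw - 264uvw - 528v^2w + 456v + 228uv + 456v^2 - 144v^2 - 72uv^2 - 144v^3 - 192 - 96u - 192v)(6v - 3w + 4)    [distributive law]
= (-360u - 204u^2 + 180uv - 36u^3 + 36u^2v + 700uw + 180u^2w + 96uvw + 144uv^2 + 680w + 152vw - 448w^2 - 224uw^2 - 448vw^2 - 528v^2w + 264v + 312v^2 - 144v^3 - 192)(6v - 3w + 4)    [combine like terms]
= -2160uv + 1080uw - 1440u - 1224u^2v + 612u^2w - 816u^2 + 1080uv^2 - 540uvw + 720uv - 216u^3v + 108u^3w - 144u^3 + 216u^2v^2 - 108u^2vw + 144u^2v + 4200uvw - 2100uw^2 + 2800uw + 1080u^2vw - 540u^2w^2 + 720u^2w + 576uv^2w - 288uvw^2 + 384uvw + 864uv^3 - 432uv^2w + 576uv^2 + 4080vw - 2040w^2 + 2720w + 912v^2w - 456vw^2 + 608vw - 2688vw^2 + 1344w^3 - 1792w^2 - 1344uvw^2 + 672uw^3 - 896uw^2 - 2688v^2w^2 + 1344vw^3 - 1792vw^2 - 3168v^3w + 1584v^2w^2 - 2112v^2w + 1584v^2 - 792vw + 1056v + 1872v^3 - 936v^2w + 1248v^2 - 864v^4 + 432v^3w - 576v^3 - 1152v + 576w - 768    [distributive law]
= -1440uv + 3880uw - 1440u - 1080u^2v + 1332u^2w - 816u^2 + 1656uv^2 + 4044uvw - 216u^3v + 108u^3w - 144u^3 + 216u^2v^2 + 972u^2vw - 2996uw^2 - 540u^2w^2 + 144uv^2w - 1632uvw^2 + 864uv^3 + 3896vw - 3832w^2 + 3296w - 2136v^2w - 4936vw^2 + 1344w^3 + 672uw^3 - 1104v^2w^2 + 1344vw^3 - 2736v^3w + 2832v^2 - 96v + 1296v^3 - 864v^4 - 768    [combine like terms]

Applying distributive law to the line above:

(-24u - 9u^2 + 21uw + 9uv + 64w + 24uw - 56w^2 - 24vw + 48v + 18uv - 42vw - 18v^2 - 24 - 9u + 21w + 9v)(8 + 4u + 8v)(6v - 3w + 4)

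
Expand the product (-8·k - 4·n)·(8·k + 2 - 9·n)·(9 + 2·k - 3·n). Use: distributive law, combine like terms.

(-8·k - 4·n)·(8·k + 2 - 9·n)·(9 + 2·k - 3·n)
= (-64·k^2 - 16·k + 72·k·n - 32·k·n - 8·n + 36·n^2)·(9 + 2·k - 3·n)    [distributive law]
= (-64·k^2 - 16·k + 40·k·n - 8·n + 36·n^2)·(9 + 2·k - 3·n)    [combine like terms]
= -576·k^2 - 128·k^3 + 192·k^2·n - 144·k - 32·k^2 + 48·k·n + 360·k·n + 80·k^2·n - 120·k·n^2 - 72·n - 16·k·n + 24·n^2 + 324·n^2 + 72·k·n^2 - 108·n^3    [distributive law]
= -608·k^2 - 128·k^3 + 272·k^2·n - 144·k + 392·k·n - 48·k·n^2 - 72·n + 348·n^2 - 108·n^3    [combine like terms]

-608·k^2 - 128·k^3 + 272·k^2·n - 144·k + 392·k·n - 48·k·n^2 - 72·n + 348·n^2 - 108·n^3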